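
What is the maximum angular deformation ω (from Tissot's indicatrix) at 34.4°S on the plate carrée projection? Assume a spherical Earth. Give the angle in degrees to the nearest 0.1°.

11.0°

Plate carrée maps x = Rλ, y = Rφ. The meridian scale is h = 1 and the parallel scale is k = 1/cos φ = sec φ.
At 34.4°: h = 1.000, k = 1.212; principal scales a = 1.212, b = 1.000.
sin(ω/2) = (a − b)/(a + b) = 0.2120/2.212 = 0.09582, so ω = 2 arcsin(0.09582) ≈ 11.0°.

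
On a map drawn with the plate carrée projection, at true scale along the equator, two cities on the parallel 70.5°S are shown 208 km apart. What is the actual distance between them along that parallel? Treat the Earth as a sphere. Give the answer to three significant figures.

69.4 km

For the equirectangular projection with φ₀ = 0 (plate carrée), h = 1 along meridians and k = sec φ along parallels.
Along the parallel at 70.5°, map distances are exaggerated by k = sec 70.5° = 2.996.
True distance = 208 / 2.996 = 208 × cos 70.5° ≈ 69.4 km.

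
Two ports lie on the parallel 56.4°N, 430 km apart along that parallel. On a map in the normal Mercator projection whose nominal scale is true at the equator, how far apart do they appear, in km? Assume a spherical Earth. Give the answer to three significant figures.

777 km

The Mercator projection is conformal; its linear scale factor is the same in every direction and equals sec φ = 1/cos φ.
Along the parallel, k = sec 56.4° = 1/0.5534 = 1.807.
Map distance = 430 × 1.807 ≈ 777 km.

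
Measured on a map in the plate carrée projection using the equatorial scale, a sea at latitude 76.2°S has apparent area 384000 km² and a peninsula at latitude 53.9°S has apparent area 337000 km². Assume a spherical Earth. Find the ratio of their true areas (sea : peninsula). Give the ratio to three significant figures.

0.461

On the plate carrée, areal scale = h·k = 1 × sec φ, so true area = apparent × cos φ.
True area of sea: 384000 × cos(76.2°) = 384000 × 0.2385 = 91600 km².
True area of peninsula: 337000 × cos(53.9°) = 337000 × 0.5892 = 198600 km².
Ratio = 91600 / 198600 ≈ 0.461.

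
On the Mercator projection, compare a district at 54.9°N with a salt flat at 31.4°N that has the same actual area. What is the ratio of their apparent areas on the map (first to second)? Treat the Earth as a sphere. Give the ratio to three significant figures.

Mercator areal scale is sec²φ.
At 54.9°: sec²(54.9°) = 1/0.5750² = 3.025.
At 31.4°: sec²(31.4°) = 1/0.8536² = 1.373.
Ratio = 3.025/1.373 = cos²(31.4°)/cos²(54.9°) ≈ 2.20.

2.20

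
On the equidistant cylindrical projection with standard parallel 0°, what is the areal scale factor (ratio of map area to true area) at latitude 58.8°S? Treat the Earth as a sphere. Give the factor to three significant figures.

1.93

For the equirectangular projection with φ₀ = 0 (plate carrée), h = 1 along meridians and k = sec φ along parallels.
Areal scale = h·k = 1 × sec φ; at 58.8°, h = 1.000, k = 1.930, so h·k = 1.930.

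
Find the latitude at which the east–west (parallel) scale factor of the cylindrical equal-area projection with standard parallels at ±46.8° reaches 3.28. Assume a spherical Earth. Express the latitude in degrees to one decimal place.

78.0°

A cylindrical equal-area projection with standard parallel φ₀ has meridian scale h = cos φ / cos φ₀ and parallel scale k = cos φ₀ / cos φ (so areas are preserved, h·k = 1).
k = cos φ₀ / cos φ = 3.28  ⇒  cos φ = cos 46.8° / 3.28 = 0.2087.
φ = arccos(0.2087) ≈ 78.0°.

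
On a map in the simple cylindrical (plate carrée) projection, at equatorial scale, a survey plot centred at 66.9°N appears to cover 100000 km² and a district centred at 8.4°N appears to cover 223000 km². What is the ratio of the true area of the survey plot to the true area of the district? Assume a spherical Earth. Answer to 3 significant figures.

On the plate carrée, areal scale = h·k = 1 × sec φ, so true area = apparent × cos φ.
True area of survey plot: 100000 × cos(66.9°) = 100000 × 0.3923 = 39230 km².
True area of district: 223000 × cos(8.4°) = 223000 × 0.9893 = 220600 km².
Ratio = 39230 / 220600 ≈ 0.178.

0.178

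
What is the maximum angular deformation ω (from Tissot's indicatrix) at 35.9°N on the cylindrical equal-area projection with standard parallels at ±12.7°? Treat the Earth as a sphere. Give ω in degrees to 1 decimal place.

Cylindrical equal-area (φ₀ = 12.7°): h = cos φ / cos 12.7° along meridians, k = cos 12.7° / cos φ along parallels; h·k = 1.
At 35.9°: h = 0.8304, k = 1.204; principal scales a = 1.204, b = 0.8304.
sin(ω/2) = (a − b)/(a + b) = 0.3739/2.035 = 0.1838, so ω = 2 arcsin(0.1838) ≈ 21.2°.

21.2°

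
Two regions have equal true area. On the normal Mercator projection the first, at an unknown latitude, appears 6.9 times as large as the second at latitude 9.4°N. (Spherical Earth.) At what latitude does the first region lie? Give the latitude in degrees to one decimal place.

On Mercator, (apparent₁)/(apparent₂) = sec²φ₁ / sec²φ₂ when true areas are equal.
cos²φ₂ / cos²φ₁ = 6.9  ⇒  cos φ₁ = cos 9.4° / √6.9 = 0.9866/2.627 = 0.3756.
φ₁ = arccos(0.3756) ≈ 67.9°.

67.9°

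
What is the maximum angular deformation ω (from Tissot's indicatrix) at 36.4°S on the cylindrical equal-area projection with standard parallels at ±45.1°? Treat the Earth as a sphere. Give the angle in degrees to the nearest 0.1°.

A cylindrical equal-area projection with standard parallel φ₀ has meridian scale h = cos φ / cos φ₀ and parallel scale k = cos φ₀ / cos φ (so areas are preserved, h·k = 1).
At 36.4°: h = 1.140, k = 0.8770; principal scales a = 1.140, b = 0.8770.
sin(ω/2) = (a − b)/(a + b) = 0.2633/2.017 = 0.1305, so ω = 2 arcsin(0.1305) ≈ 15.0°.

15.0°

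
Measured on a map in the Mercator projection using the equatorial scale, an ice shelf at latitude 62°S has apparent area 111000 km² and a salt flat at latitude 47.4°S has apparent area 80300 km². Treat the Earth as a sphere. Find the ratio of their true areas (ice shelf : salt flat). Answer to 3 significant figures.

0.665

Since Mercator area scale is 1/cos²φ, the true area equals the apparent area multiplied by cos²φ.
True area of ice shelf: 111000 × cos²(62°) = 111000 × 0.2204 = 24460 km².
True area of salt flat: 80300 × cos²(47.4°) = 80300 × 0.4582 = 36790 km².
Ratio = 24460 / 36790 ≈ 0.665.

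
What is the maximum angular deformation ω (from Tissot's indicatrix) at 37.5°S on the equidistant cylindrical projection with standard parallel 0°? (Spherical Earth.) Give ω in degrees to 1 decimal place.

13.2°

Plate carrée maps x = Rλ, y = Rφ. The meridian scale is h = 1 and the parallel scale is k = 1/cos φ = sec φ.
At 37.5°: h = 1.000, k = 1.260; principal scales a = 1.260, b = 1.000.
sin(ω/2) = (a − b)/(a + b) = 0.2605/2.260 = 0.1152, so ω = 2 arcsin(0.1152) ≈ 13.2°.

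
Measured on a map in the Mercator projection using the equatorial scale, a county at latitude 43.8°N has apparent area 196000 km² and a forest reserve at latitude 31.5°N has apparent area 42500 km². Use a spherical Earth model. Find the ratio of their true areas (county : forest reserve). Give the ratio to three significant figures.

Since Mercator area scale is 1/cos²φ, the true area equals the apparent area multiplied by cos²φ.
True area of county: 196000 × cos²(43.8°) = 196000 × 0.5209 = 102100 km².
True area of forest reserve: 42500 × cos²(31.5°) = 42500 × 0.7270 = 30900 km².
Ratio = 102100 / 30900 ≈ 3.30.

3.30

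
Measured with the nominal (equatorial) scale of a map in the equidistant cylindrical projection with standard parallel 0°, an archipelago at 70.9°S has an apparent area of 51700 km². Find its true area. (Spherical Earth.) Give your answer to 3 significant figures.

Plate carrée maps x = Rλ, y = Rφ. The meridian scale is h = 1 and the parallel scale is k = 1/cos φ = sec φ.
Areal scale = h·k = 1 × sec φ; at 70.9°, h = 1.000, k = 3.056, so h·k = 3.056.
True area = apparent / (areal scale) = 51700 / 3.056 ≈ 16900 km².

16900 km²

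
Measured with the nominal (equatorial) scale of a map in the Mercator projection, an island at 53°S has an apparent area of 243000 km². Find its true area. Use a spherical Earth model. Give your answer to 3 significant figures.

88000 km²

The Mercator projection is conformal; its linear scale factor is the same in every direction and equals sec φ = 1/cos φ.
Areal scale = k² = sec²φ = 1/cos²(53°) = 1/0.6018² = 2.761.
True area = apparent / (areal scale) = 243000 / 2.761 ≈ 88000 km².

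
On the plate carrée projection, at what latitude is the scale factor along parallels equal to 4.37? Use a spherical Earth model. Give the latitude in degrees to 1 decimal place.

Plate carrée: h = 1, k = sec φ along parallels.
sec φ = 4.37  ⇒  cos φ = 0.2288  ⇒  φ ≈ 76.8°.

76.8°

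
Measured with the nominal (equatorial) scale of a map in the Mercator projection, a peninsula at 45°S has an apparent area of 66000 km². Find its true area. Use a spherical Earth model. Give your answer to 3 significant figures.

For Mercator, h = k = sec φ (a conformal cylindrical projection has a single point scale, 1/cos φ).
Areal scale = k² = sec²φ = 1/cos²(45°) = 1/0.7071² = 2.000.
True area = apparent / (areal scale) = 66000 / 2.000 ≈ 33000 km².

33000 km²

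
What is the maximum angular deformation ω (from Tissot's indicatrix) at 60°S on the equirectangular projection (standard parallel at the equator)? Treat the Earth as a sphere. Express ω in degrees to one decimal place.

38.9°

For the equirectangular projection with φ₀ = 0 (plate carrée), h = 1 along meridians and k = sec φ along parallels.
At 60°: h = 1.000, k = 2.000; principal scales a = 2.000, b = 1.000.
sin(ω/2) = (a − b)/(a + b) = 1.0000/3.000 = 0.3333, so ω = 2 arcsin(0.3333) ≈ 38.9°.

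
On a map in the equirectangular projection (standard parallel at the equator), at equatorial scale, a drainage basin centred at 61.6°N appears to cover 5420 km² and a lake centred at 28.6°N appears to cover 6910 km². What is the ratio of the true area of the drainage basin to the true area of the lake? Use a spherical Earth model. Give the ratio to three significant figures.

0.425

Plate carrée has h = 1 and k = sec φ, giving areal scale sec φ; true area = (apparent area) · cos φ.
True area of drainage basin: 5420 × cos(61.6°) = 5420 × 0.4756 = 2578 km².
True area of lake: 6910 × cos(28.6°) = 6910 × 0.8780 = 6067 km².
Ratio = 2578 / 6067 ≈ 0.425.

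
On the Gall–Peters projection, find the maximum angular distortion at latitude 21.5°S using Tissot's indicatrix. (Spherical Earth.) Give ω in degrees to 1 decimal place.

The Gall–Peters projection is cylindrical equal-area with φ₀ = 45°. For cylindrical equal-area with standard parallel φ₀, h = cos φ / cos φ₀ and k = cos φ₀ / cos φ, so h·k = 1.
At 21.5°: h = 1.316, k = 0.7600; principal scales a = 1.316, b = 0.7600.
sin(ω/2) = (a − b)/(a + b) = 0.5558/2.076 = 0.2678, so ω = 2 arcsin(0.2678) ≈ 31.1°.

31.1°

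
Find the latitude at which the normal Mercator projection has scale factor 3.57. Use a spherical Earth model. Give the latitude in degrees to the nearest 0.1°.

73.7°

Mercator scale is k = sec φ = 1/cos φ.
1/cos φ = 3.57  ⇒  cos φ = 0.2801  ⇒  φ = arccos(0.2801) ≈ 73.7°.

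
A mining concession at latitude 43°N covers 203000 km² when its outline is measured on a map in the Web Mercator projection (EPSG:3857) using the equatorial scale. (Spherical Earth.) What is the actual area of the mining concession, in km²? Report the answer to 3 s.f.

For Mercator, h = k = sec φ (a conformal cylindrical projection has a single point scale, 1/cos φ).
Areal scale = k² = sec²φ = 1/cos²(43°) = 1/0.7314² = 1.870.
True area = apparent / (areal scale) = 203000 / 1.870 ≈ 109000 km².

109000 km²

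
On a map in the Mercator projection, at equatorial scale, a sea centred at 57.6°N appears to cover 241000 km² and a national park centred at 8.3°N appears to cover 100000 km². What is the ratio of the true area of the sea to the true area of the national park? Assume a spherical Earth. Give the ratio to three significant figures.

0.707

On Mercator the areal scale is sec²φ, so true area = apparent × cos²φ.
True area of sea: 241000 × cos²(57.6°) = 241000 × 0.2871 = 69190 km².
True area of national park: 100000 × cos²(8.3°) = 100000 × 0.9792 = 97920 km².
Ratio = 69190 / 97920 ≈ 0.707.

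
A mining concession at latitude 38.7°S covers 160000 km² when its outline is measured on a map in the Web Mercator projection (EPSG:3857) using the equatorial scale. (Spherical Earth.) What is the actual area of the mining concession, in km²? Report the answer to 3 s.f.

For Mercator, h = k = sec φ (a conformal cylindrical projection has a single point scale, 1/cos φ).
Areal scale = k² = sec²φ = 1/cos²(38.7°) = 1/0.7804² = 1.642.
True area = apparent / (areal scale) = 160000 / 1.642 ≈ 97500 km².

97500 km²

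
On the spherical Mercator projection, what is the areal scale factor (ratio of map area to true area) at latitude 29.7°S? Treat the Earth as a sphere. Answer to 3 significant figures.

1.33

For Mercator, h = k = sec φ (a conformal cylindrical projection has a single point scale, 1/cos φ).
Areal scale = k² = sec²φ = 1/cos²(29.7°) = 1/0.8686² = 1.325.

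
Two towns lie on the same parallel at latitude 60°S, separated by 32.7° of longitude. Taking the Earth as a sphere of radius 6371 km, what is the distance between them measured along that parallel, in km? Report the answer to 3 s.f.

1820 km

Arc length along a parallel = R cos φ · Δλ (with Δλ in radians).
= 6371 × cos 60° × (32.7° × π/180) = 6371 × 0.5000 × 0.5707 ≈ 1820 km.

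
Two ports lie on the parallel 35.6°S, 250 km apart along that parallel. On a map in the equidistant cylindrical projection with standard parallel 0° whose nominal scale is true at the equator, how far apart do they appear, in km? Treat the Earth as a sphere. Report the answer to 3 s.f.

Plate carrée maps x = Rλ, y = Rφ. The meridian scale is h = 1 and the parallel scale is k = 1/cos φ = sec φ.
Along the parallel, k = sec 35.6° = 1/0.8131 = 1.230.
Map distance = 250 × 1.230 ≈ 307 km.

307 km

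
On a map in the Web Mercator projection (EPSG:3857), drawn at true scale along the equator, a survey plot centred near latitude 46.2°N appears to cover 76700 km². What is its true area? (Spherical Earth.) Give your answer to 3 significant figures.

For Mercator, h = k = sec φ (a conformal cylindrical projection has a single point scale, 1/cos φ).
Areal scale = k² = sec²φ = 1/cos²(46.2°) = 1/0.6921² = 2.087.
True area = apparent / (areal scale) = 76700 / 2.087 ≈ 36700 km².

36700 km²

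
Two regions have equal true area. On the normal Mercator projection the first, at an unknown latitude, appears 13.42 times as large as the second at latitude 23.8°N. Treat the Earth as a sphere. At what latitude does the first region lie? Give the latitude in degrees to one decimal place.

Mercator areal scale is sec²φ, so apparent-area ratio = sec²φ₁ / sec²φ₂ = cos²φ₂ / cos²φ₁.
cos²φ₂ / cos²φ₁ = 13.42  ⇒  cos φ₁ = cos 23.8° / √13.42 = 0.9150/3.663 = 0.2498.
φ₁ = arccos(0.2498) ≈ 75.5°.

75.5°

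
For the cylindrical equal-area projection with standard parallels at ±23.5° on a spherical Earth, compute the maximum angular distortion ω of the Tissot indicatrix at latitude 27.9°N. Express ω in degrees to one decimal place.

4.2°

For cylindrical equal-area with standard parallel φ₀, h = cos φ / cos φ₀ and k = cos φ₀ / cos φ, so h·k = 1.
At 27.9°: h = 0.9637, k = 1.038; principal scales a = 1.038, b = 0.9637.
sin(ω/2) = (a − b)/(a + b) = 0.07398/2.001 = 0.03696, so ω = 2 arcsin(0.03696) ≈ 4.2°.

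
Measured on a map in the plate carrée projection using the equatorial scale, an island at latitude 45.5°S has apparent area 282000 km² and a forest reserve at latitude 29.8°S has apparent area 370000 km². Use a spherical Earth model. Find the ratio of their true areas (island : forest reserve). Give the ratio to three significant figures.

Plate carrée has h = 1 and k = sec φ, giving areal scale sec φ; true area = (apparent area) · cos φ.
True area of island: 282000 × cos(45.5°) = 282000 × 0.7009 = 197700 km².
True area of forest reserve: 370000 × cos(29.8°) = 370000 × 0.8678 = 321100 km².
Ratio = 197700 / 321100 ≈ 0.616.

0.616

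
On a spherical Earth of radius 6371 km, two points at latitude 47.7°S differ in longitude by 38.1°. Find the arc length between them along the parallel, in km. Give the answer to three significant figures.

Arc length along a parallel = R cos φ · Δλ (with Δλ in radians).
= 6371 × cos 47.7° × (38.1° × π/180) = 6371 × 0.6730 × 0.6650 ≈ 2850 km.

2850 km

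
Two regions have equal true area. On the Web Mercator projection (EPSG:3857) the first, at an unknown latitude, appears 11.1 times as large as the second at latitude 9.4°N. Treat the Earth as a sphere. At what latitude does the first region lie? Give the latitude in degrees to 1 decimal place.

72.8°

For equal true areas on Mercator, apparent areas scale as sec²φ, so the ratio is cos²φ₂ / cos²φ₁.
cos²φ₂ / cos²φ₁ = 11.1  ⇒  cos φ₁ = cos 9.4° / √11.1 = 0.9866/3.332 = 0.2961.
φ₁ = arccos(0.2961) ≈ 72.8°.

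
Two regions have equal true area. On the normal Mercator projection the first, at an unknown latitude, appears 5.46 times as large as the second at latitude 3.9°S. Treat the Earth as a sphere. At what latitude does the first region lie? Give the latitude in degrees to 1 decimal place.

For equal true areas on Mercator, apparent areas scale as sec²φ, so the ratio is cos²φ₂ / cos²φ₁.
cos²φ₂ / cos²φ₁ = 5.46  ⇒  cos φ₁ = cos 3.9° / √5.46 = 0.9977/2.337 = 0.4270.
φ₁ = arccos(0.4270) ≈ 64.7°.

64.7°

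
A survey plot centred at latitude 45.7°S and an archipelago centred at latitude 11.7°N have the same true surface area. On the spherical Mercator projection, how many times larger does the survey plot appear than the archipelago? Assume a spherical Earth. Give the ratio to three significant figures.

On Mercator, area is exaggerated by sec²φ = 1/cos²φ.
At 45.7°: sec²(45.7°) = 1/0.6984² = 2.050.
At 11.7°: sec²(11.7°) = 1/0.9792² = 1.043.
Ratio = 2.050/1.043 = cos²(11.7°)/cos²(45.7°) ≈ 1.97.

1.97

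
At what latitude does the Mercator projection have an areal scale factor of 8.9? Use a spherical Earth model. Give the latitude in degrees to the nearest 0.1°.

Mercator areal scale is sec²φ.
sec²φ = 8.9  ⇒  cos²φ = 0.1124  ⇒  cos φ = 0.3352.
φ = arccos(0.3352) ≈ 70.4°.

70.4°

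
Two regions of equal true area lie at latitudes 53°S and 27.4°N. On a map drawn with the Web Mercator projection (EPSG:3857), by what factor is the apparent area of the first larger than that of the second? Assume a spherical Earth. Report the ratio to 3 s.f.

On Mercator, area is exaggerated by sec²φ = 1/cos²φ.
At 53°: sec²(53°) = 1/0.6018² = 2.761.
At 27.4°: sec²(27.4°) = 1/0.8878² = 1.269.
Ratio = 2.761/1.269 = cos²(27.4°)/cos²(53°) ≈ 2.18.

2.18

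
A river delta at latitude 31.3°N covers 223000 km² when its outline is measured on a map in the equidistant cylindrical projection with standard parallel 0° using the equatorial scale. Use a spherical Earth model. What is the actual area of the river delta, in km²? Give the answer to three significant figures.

191000 km²

In the plate carrée (x = Rλ, y = Rφ), meridians are true-scale (h = 1) and parallels are stretched by k = sec φ.
Areal scale = h·k = 1 × sec φ; at 31.3°, h = 1.000, k = 1.170, so h·k = 1.170.
True area = apparent / (areal scale) = 223000 / 1.170 ≈ 191000 km².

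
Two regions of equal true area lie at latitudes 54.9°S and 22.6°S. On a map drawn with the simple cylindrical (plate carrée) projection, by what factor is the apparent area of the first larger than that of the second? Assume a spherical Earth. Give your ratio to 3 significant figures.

In the plate carrée (x = Rλ, y = Rφ), meridians are true-scale (h = 1) and parallels are stretched by k = sec φ.
Areal scale at 54.9°: h·k = 1.000 × 1.739 = 1.739.
Areal scale at 22.6°: h·k = 1.000 × 1.083 = 1.083.
Ratio = 1.739/1.083 ≈ 1.61.

1.61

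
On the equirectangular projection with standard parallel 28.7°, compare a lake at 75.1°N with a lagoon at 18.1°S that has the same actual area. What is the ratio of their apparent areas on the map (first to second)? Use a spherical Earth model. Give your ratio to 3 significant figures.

The equidistant cylindrical projection with φ₀ = 28.7° has h = 1 (meridians true) and k = cos φ₀ / cos φ along parallels.
Areal scale at 75.1°: h·k = 1.000 × 3.411 = 3.411.
Areal scale at 18.1°: h·k = 1.000 × 0.9228 = 0.9228.
Ratio = 3.411/0.9228 ≈ 3.70.

3.70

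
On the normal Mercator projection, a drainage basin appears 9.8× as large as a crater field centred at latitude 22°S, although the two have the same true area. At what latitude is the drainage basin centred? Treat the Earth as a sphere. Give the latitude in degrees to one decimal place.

For equal true areas on Mercator, apparent areas scale as sec²φ, so the ratio is cos²φ₂ / cos²φ₁.
cos²φ₂ / cos²φ₁ = 9.8  ⇒  cos φ₁ = cos 22° / √9.8 = 0.9272/3.130 = 0.2962.
φ₁ = arccos(0.2962) ≈ 72.8°.

72.8°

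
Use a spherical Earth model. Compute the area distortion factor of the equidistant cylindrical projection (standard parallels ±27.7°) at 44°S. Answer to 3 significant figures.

In the equirectangular projection with standard parallel φ₀ = 27.7° (x = Rλ cos φ₀, y = Rφ), meridians are true-scale (h = 1) and the parallel scale is k = cos φ₀ / cos φ.
Areal scale = h·k = 1 × cos φ₀ / cos φ; at 44°, h = 1.000, k = 1.231, so h·k = 1.231.

1.23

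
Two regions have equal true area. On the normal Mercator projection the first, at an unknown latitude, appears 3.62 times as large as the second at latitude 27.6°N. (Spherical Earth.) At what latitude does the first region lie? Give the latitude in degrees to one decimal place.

On Mercator, (apparent₁)/(apparent₂) = sec²φ₁ / sec²φ₂ when true areas are equal.
cos²φ₂ / cos²φ₁ = 3.62  ⇒  cos φ₁ = cos 27.6° / √3.62 = 0.8862/1.903 = 0.4658.
φ₁ = arccos(0.4658) ≈ 62.2°.

62.2°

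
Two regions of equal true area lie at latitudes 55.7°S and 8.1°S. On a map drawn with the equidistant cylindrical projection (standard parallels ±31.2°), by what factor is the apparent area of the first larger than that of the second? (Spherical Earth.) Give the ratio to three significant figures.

1.76

The equidistant cylindrical projection with φ₀ = 31.2° has h = 1 (meridians true) and k = cos φ₀ / cos φ along parallels.
Areal scale at 55.7°: h·k = 1.000 × 1.518 = 1.518.
Areal scale at 8.1°: h·k = 1.000 × 0.8640 = 0.8640.
Ratio = 1.518/0.8640 ≈ 1.76.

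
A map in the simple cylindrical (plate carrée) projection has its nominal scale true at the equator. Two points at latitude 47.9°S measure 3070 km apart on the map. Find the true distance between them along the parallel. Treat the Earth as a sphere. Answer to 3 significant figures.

In the plate carrée (x = Rλ, y = Rφ), meridians are true-scale (h = 1) and parallels are stretched by k = sec φ.
Along the parallel at 47.9°, map distances are exaggerated by k = sec 47.9° = 1.492.
True distance = 3070 / 1.492 = 3070 × cos 47.9° ≈ 2060 km.

2060 km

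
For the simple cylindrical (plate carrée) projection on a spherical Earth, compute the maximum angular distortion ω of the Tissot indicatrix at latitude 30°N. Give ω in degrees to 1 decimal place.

For the equirectangular projection with φ₀ = 0 (plate carrée), h = 1 along meridians and k = sec φ along parallels.
At 30°: h = 1.000, k = 1.155; principal scales a = 1.155, b = 1.000.
sin(ω/2) = (a − b)/(a + b) = 0.1547/2.155 = 0.07180, so ω = 2 arcsin(0.07180) ≈ 8.2°.

8.2°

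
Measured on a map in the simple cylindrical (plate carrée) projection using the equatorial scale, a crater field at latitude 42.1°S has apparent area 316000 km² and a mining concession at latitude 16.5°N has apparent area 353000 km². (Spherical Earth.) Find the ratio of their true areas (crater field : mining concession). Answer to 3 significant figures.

0.693

Plate carrée has h = 1 and k = sec φ, giving areal scale sec φ; true area = (apparent area) · cos φ.
True area of crater field: 316000 × cos(42.1°) = 316000 × 0.7420 = 234500 km².
True area of mining concession: 353000 × cos(16.5°) = 353000 × 0.9588 = 338500 km².
Ratio = 234500 / 338500 ≈ 0.693.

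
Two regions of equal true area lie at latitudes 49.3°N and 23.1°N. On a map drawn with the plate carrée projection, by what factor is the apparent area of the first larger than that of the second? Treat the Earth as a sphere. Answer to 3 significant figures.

1.41

For the equirectangular projection with φ₀ = 0 (plate carrée), h = 1 along meridians and k = sec φ along parallels.
Areal scale at 49.3°: h·k = 1.000 × 1.534 = 1.534.
Areal scale at 23.1°: h·k = 1.000 × 1.087 = 1.087.
Ratio = 1.534/1.087 ≈ 1.41.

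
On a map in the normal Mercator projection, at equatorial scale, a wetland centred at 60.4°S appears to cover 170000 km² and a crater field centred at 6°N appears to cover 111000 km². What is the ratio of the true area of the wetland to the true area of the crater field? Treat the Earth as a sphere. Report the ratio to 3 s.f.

0.378

On Mercator the areal scale is sec²φ, so true area = apparent × cos²φ.
True area of wetland: 170000 × cos²(60.4°) = 170000 × 0.2440 = 41480 km².
True area of crater field: 111000 × cos²(6°) = 111000 × 0.9891 = 109800 km².
Ratio = 41480 / 109800 ≈ 0.378.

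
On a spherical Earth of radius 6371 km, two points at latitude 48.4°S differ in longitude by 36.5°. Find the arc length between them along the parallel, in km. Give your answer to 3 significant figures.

2690 km

Arc length along a parallel = R cos φ · Δλ (with Δλ in radians).
= 6371 × cos 48.4° × (36.5° × π/180) = 6371 × 0.6639 × 0.6370 ≈ 2690 km.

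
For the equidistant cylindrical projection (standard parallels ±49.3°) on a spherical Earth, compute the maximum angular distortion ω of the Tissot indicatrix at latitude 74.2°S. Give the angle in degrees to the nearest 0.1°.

48.5°

With standard parallel φ₀ = 49.3°, the equirectangular projection gives x = Rλ cos φ₀, y = Rφ, so h = 1 and k = cos 49.3° / cos φ.
At 74.2°: h = 1.000, k = 2.395; principal scales a = 2.395, b = 1.000.
sin(ω/2) = (a − b)/(a + b) = 1.395/3.395 = 0.4109, so ω = 2 arcsin(0.4109) ≈ 48.5°.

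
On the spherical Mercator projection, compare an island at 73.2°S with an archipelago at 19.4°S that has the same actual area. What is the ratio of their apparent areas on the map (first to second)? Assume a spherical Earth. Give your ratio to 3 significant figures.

Mercator is conformal with k = sec φ, so areal scale = k² = sec²φ.
At 73.2°: sec²(73.2°) = 1/0.2890² = 11.97.
At 19.4°: sec²(19.4°) = 1/0.9432² = 1.124.
Ratio = 11.97/1.124 = cos²(19.4°)/cos²(73.2°) ≈ 10.6.

10.6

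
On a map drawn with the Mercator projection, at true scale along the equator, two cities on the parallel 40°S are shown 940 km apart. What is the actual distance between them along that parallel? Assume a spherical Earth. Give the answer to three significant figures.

The Mercator projection is conformal; its linear scale factor is the same in every direction and equals sec φ = 1/cos φ.
Along the parallel at 40°, map distances are exaggerated by k = sec 40° = 1.305.
True distance = 940 / 1.305 = 940 × cos 40° ≈ 720 km.

720 km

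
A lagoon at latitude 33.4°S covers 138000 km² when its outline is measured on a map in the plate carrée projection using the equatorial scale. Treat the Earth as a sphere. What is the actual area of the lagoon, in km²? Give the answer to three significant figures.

Plate carrée maps x = Rλ, y = Rφ. The meridian scale is h = 1 and the parallel scale is k = 1/cos φ = sec φ.
Areal scale = h·k = 1 × sec φ; at 33.4°, h = 1.000, k = 1.198, so h·k = 1.198.
True area = apparent / (areal scale) = 138000 / 1.198 ≈ 115000 km².

115000 km²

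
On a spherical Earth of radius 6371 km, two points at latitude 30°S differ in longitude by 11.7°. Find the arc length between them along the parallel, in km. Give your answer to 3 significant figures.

Arc length along a parallel = R cos φ · Δλ (with Δλ in radians).
= 6371 × cos 30° × (11.7° × π/180) = 6371 × 0.8660 × 0.2042 ≈ 1130 km.

1130 km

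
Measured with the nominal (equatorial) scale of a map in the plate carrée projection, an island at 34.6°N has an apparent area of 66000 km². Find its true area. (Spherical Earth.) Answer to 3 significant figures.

In the plate carrée (x = Rλ, y = Rφ), meridians are true-scale (h = 1) and parallels are stretched by k = sec φ.
Areal scale = h·k = 1 × sec φ; at 34.6°, h = 1.000, k = 1.215, so h·k = 1.215.
True area = apparent / (areal scale) = 66000 / 1.215 ≈ 54300 km².

54300 km²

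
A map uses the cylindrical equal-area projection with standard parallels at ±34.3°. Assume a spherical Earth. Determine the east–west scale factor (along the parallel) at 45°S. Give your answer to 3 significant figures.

1.17

For cylindrical equal-area with standard parallel φ₀, h = cos φ / cos φ₀ and k = cos φ₀ / cos φ, so h·k = 1.
k = cos 34.3° / cos 45° = 0.8261/0.7071 = 1.168.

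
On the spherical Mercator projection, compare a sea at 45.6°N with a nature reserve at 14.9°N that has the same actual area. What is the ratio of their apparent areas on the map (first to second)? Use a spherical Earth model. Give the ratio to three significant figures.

1.91

On Mercator, area is exaggerated by sec²φ = 1/cos²φ.
At 45.6°: sec²(45.6°) = 1/0.6997² = 2.043.
At 14.9°: sec²(14.9°) = 1/0.9664² = 1.071.
Ratio = 2.043/1.071 = cos²(14.9°)/cos²(45.6°) ≈ 1.91.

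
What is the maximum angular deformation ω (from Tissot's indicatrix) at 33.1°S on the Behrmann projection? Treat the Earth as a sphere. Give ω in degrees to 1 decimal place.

3.8°

Behrmann is a cylindrical equal-area projection with standard parallels at ±30°. A cylindrical equal-area projection with standard parallel φ₀ has meridian scale h = cos φ / cos φ₀ and parallel scale k = cos φ₀ / cos φ (so areas are preserved, h·k = 1).
At 33.1°: h = 0.9673, k = 1.034; principal scales a = 1.034, b = 0.9673.
sin(ω/2) = (a − b)/(a + b) = 0.06648/2.001 = 0.03322, so ω = 2 arcsin(0.03322) ≈ 3.8°.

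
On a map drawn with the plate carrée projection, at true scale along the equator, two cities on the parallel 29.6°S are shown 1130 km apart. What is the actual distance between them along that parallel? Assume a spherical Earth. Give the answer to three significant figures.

983 km

For the equirectangular projection with φ₀ = 0 (plate carrée), h = 1 along meridians and k = sec φ along parallels.
Along the parallel at 29.6°, map distances are exaggerated by k = sec 29.6° = 1.150.
True distance = 1130 / 1.150 = 1130 × cos 29.6° ≈ 983 km.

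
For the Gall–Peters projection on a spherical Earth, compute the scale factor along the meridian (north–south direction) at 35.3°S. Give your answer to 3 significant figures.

1.15

The Gall–Peters projection is cylindrical equal-area with φ₀ = 45°. Cylindrical equal-area (φ₀ = 45°): h = cos φ / cos 45° along meridians, k = cos 45° / cos φ along parallels; h·k = 1.
h = cos 35.3° / cos 45° = 0.8161/0.7071 = 1.154.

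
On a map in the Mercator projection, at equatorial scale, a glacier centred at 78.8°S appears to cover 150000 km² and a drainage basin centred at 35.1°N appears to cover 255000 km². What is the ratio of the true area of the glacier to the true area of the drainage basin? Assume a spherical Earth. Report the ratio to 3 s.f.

0.0332

Mercator's areal exaggeration is sec²φ; hence true area = (apparent area) · cos²φ.
True area of glacier: 150000 × cos²(78.8°) = 150000 × 0.03773 = 5659 km².
True area of drainage basin: 255000 × cos²(35.1°) = 255000 × 0.6694 = 170700 km².
Ratio = 5659 / 170700 ≈ 0.0332.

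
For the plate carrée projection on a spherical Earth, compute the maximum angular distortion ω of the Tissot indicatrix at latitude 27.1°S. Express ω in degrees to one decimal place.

In the plate carrée (x = Rλ, y = Rφ), meridians are true-scale (h = 1) and parallels are stretched by k = sec φ.
At 27.1°: h = 1.000, k = 1.123; principal scales a = 1.123, b = 1.000.
sin(ω/2) = (a − b)/(a + b) = 0.1233/2.123 = 0.05808, so ω = 2 arcsin(0.05808) ≈ 6.7°.

6.7°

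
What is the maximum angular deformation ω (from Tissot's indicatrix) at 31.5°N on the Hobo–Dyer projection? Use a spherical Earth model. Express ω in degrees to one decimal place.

8.3°

Hobo–Dyer is a cylindrical equal-area projection with standard parallels at ±37.5°. Cylindrical equal-area (φ₀ = 37.5°): h = cos φ / cos 37.5° along meridians, k = cos 37.5° / cos φ along parallels; h·k = 1.
At 31.5°: h = 1.075, k = 0.9305; principal scales a = 1.075, b = 0.9305.
sin(ω/2) = (a − b)/(a + b) = 0.1443/2.005 = 0.07194, so ω = 2 arcsin(0.07194) ≈ 8.3°.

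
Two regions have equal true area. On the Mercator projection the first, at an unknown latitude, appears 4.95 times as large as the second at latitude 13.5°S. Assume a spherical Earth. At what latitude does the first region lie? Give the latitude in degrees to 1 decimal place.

On Mercator, (apparent₁)/(apparent₂) = sec²φ₁ / sec²φ₂ when true areas are equal.
cos²φ₂ / cos²φ₁ = 4.95  ⇒  cos φ₁ = cos 13.5° / √4.95 = 0.9724/2.225 = 0.4370.
φ₁ = arccos(0.4370) ≈ 64.1°.

64.1°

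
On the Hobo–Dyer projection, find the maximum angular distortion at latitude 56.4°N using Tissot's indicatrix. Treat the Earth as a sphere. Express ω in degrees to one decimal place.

40.4°

Hobo–Dyer is a cylindrical equal-area projection with standard parallels at ±37.5°. A cylindrical equal-area projection with standard parallel φ₀ has meridian scale h = cos φ / cos φ₀ and parallel scale k = cos φ₀ / cos φ (so areas are preserved, h·k = 1).
At 56.4°: h = 0.6975, k = 1.434; principal scales a = 1.434, b = 0.6975.
sin(ω/2) = (a − b)/(a + b) = 0.7361/2.131 = 0.3454, so ω = 2 arcsin(0.3454) ≈ 40.4°.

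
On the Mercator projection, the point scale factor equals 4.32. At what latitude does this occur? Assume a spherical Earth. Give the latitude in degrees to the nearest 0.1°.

Mercator scale is k = sec φ = 1/cos φ.
1/cos φ = 4.32  ⇒  cos φ = 0.2315  ⇒  φ = arccos(0.2315) ≈ 76.6°.

76.6°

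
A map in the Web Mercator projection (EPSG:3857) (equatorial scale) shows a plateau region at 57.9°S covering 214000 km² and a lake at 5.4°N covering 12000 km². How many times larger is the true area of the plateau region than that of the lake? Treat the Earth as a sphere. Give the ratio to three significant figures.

5.08

Since Mercator area scale is 1/cos²φ, the true area equals the apparent area multiplied by cos²φ.
True area of plateau region: 214000 × cos²(57.9°) = 214000 × 0.2824 = 60430 km².
True area of lake: 12000 × cos²(5.4°) = 12000 × 0.9911 = 11890 km².
Ratio = 60430 / 11890 ≈ 5.08.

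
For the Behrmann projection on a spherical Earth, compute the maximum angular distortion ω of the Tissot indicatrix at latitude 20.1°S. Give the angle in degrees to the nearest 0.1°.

9.3°

The Behrmann projection is cylindrical equal-area with φ₀ = 30°. For cylindrical equal-area with standard parallel φ₀, h = cos φ / cos φ₀ and k = cos φ₀ / cos φ, so h·k = 1.
At 20.1°: h = 1.084, k = 0.9222; principal scales a = 1.084, b = 0.9222.
sin(ω/2) = (a − b)/(a + b) = 0.1622/2.007 = 0.08082, so ω = 2 arcsin(0.08082) ≈ 9.3°.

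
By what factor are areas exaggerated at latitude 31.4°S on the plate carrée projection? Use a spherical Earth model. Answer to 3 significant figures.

1.17

For the equirectangular projection with φ₀ = 0 (plate carrée), h = 1 along meridians and k = sec φ along parallels.
Areal scale = h·k = 1 × sec φ; at 31.4°, h = 1.000, k = 1.172, so h·k = 1.172.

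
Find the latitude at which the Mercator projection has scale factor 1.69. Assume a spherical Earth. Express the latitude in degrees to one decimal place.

Mercator scale is k = sec φ = 1/cos φ.
1/cos φ = 1.69  ⇒  cos φ = 0.5917  ⇒  φ = arccos(0.5917) ≈ 53.7°.

53.7°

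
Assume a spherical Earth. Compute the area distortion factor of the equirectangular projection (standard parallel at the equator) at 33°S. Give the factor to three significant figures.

For the equirectangular projection with φ₀ = 0 (plate carrée), h = 1 along meridians and k = sec φ along parallels.
Areal scale = h·k = 1 × sec φ; at 33°, h = 1.000, k = 1.192, so h·k = 1.192.

1.19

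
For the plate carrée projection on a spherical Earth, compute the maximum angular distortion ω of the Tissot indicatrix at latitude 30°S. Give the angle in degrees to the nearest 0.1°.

For the equirectangular projection with φ₀ = 0 (plate carrée), h = 1 along meridians and k = sec φ along parallels.
At 30°: h = 1.000, k = 1.155; principal scales a = 1.155, b = 1.000.
sin(ω/2) = (a − b)/(a + b) = 0.1547/2.155 = 0.07180, so ω = 2 arcsin(0.07180) ≈ 8.2°.

8.2°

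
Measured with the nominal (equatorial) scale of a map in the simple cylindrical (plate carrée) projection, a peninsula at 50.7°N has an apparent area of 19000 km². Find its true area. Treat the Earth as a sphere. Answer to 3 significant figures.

In the plate carrée (x = Rλ, y = Rφ), meridians are true-scale (h = 1) and parallels are stretched by k = sec φ.
Areal scale = h·k = 1 × sec φ; at 50.7°, h = 1.000, k = 1.579, so h·k = 1.579.
True area = apparent / (areal scale) = 19000 / 1.579 ≈ 12000 km².

12000 km²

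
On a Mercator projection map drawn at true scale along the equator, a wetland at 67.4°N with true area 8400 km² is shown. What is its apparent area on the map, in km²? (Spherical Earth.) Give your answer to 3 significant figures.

56900 km²

The Mercator projection is conformal; its linear scale factor is the same in every direction and equals sec φ = 1/cos φ.
Areal scale = k² = sec²φ = 1/cos²(67.4°) = 1/0.3843² = 6.771.
Apparent area = 8400 × 6.771 ≈ 56900 km².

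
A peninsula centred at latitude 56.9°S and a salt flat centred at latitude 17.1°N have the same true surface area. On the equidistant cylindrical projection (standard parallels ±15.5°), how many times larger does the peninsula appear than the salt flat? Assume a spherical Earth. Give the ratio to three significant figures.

1.75

With standard parallel φ₀ = 15.5°, the equirectangular projection gives x = Rλ cos φ₀, y = Rφ, so h = 1 and k = cos 15.5° / cos φ.
Areal scale at 56.9°: h·k = 1.000 × 1.765 = 1.765.
Areal scale at 17.1°: h·k = 1.000 × 1.008 = 1.008.
Ratio = 1.765/1.008 ≈ 1.75.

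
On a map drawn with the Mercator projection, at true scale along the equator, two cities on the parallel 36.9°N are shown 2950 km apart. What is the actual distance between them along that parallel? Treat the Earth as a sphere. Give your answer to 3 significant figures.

Mercator is conformal, so the point scale is isotropic: h = k = sec φ = 1/cos φ.
Along the parallel at 36.9°, map distances are exaggerated by k = sec 36.9° = 1.250.
True distance = 2950 / 1.250 = 2950 × cos 36.9° ≈ 2360 km.

2360 km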